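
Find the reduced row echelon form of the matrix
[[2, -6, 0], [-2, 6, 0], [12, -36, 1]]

Multiply R1 by 1/2.
  [  1   -3  0 ]
  [ -2    6  0 ]
  [ 12  -36  1 ]
Add 2 times R1 to R2.
  [  1   -3  0 ]
  [  0    0  0 ]
  [ 12  -36  1 ]
Subtract 12 times R1 from R3.
  [ 1  -3  0 ]
  [ 0   0  0 ]
  [ 0   0  1 ]
Swap R2 and R3.
  [ 1  -3  0 ]
  [ 0   0  1 ]
  [ 0   0  0 ]

[[1, -3, 0], [0, 0, 1], [0, 0, 0]]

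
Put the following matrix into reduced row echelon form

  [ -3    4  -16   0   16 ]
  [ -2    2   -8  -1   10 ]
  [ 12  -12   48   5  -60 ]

R1 := -1/3·R1
R2 := R2 + 2·R1
R3 := R3 − 12·R1
R2 := -3/2·R2
R3 := R3 − 4·R2
R3 := -1·R3
R2 := R2 − 3/2·R3
R1 := R1 + 4/3·R2

[[1, 0, 0, 0, -4], [0, 1, -4, 0, 1], [0, 0, 0, 1, 0]]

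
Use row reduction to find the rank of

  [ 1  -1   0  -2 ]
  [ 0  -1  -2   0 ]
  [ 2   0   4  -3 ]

R3 → R3 − 2·R1
  [ 1  -1   0  -2 ]
  [ 0  -1  -2   0 ]
  [ 0   2   4   1 ]
R2 → -1·R2
  [ 1  -1  0  -2 ]
  [ 0   1  2   0 ]
  [ 0   2  4   1 ]
R3 → R3 − 2·R2
  [ 1  -1  0  -2 ]
  [ 0   1  2   0 ]
  [ 0   0  0   1 ]
R1 → R1 + 2·R3
  [ 1  -1  0  0 ]
  [ 0   1  2  0 ]
  [ 0   0  0  1 ]
R1 → R1 + R2
  [ 1  0  2  0 ]
  [ 0  1  2  0 ]
  [ 0  0  0  1 ]
The reduced form has 3 nonzero rows.

rank = 3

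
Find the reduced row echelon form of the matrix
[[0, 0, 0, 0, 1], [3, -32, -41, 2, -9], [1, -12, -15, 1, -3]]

[[1, 0, -3, -2, 0], [0, 1, 1, -1/4, 0], [0, 0, 0, 0, 1]]

R1 <-> R2
R1 ← 1/3·R1
R3 ← R3 − R1
R2 <-> R3
R2 ← -3/4·R2
R1 ← R1 + 3·R3
R1 ← R1 + 32/3·R2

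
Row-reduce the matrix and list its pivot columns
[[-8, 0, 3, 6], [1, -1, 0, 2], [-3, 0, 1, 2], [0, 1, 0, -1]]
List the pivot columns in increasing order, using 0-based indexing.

0, 1, 2, 3

R1 → -1/8·R1
  [  1   0  -3/8  -3/4 ]
  [  1  -1     0     2 ]
  [ -3   0     1     2 ]
  [  0   1     0    -1 ]
R2 → R2 − R1
  [  1   0  -3/8  -3/4 ]
  [  0  -1   3/8  11/4 ]
  [ -3   0     1     2 ]
  [  0   1     0    -1 ]
R3 → R3 + 3·R1
  [ 1   0  -3/8  -3/4 ]
  [ 0  -1   3/8  11/4 ]
  [ 0   0  -1/8  -1/4 ]
  [ 0   1     0    -1 ]
R2 → -1·R2
  [ 1  0  -3/8   -3/4 ]
  [ 0  1  -3/8  -11/4 ]
  [ 0  0  -1/8   -1/4 ]
  [ 0  1     0     -1 ]
R4 → R4 − R2
  [ 1  0  -3/8   -3/4 ]
  [ 0  1  -3/8  -11/4 ]
  [ 0  0  -1/8   -1/4 ]
  [ 0  0   3/8    7/4 ]
R3 → -8·R3
  [ 1  0  -3/8   -3/4 ]
  [ 0  1  -3/8  -11/4 ]
  [ 0  0     1      2 ]
  [ 0  0   3/8    7/4 ]
R4 → R4 − 3/8·R3
  [ 1  0  -3/8   -3/4 ]
  [ 0  1  -3/8  -11/4 ]
  [ 0  0     1      2 ]
  [ 0  0     0      1 ]
R3 → R3 − 2·R4
  [ 1  0  -3/8   -3/4 ]
  [ 0  1  -3/8  -11/4 ]
  [ 0  0     1      0 ]
  [ 0  0     0      1 ]
R2 → R2 + 11/4·R4
  [ 1  0  -3/8  -3/4 ]
  [ 0  1  -3/8     0 ]
  [ 0  0     1     0 ]
  [ 0  0     0     1 ]
R1 → R1 + 3/4·R4
  [ 1  0  -3/8  0 ]
  [ 0  1  -3/8  0 ]
  [ 0  0     1  0 ]
  [ 0  0     0  1 ]
R2 → R2 + 3/8·R3
  [ 1  0  -3/8  0 ]
  [ 0  1     0  0 ]
  [ 0  0     1  0 ]
  [ 0  0     0  1 ]
R1 → R1 + 3/8·R3
  [ 1  0  0  0 ]
  [ 0  1  0  0 ]
  [ 0  0  1  0 ]
  [ 0  0  0  1 ]
Pivot columns are the columns containing a leading 1.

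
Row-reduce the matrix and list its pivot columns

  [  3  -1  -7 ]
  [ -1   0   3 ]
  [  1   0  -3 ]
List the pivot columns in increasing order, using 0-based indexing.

0, 1

r1 -> 1/3·r1
  [  1  -1/3  -7/3 ]
  [ -1     0     3 ]
  [  1     0    -3 ]
r2 -> r2 + r1
  [ 1  -1/3  -7/3 ]
  [ 0  -1/3   2/3 ]
  [ 1     0    -3 ]
r3 -> r3 − r1
  [ 1  -1/3  -7/3 ]
  [ 0  -1/3   2/3 ]
  [ 0   1/3  -2/3 ]
r2 -> -3·r2
  [ 1  -1/3  -7/3 ]
  [ 0     1    -2 ]
  [ 0   1/3  -2/3 ]
r3 -> r3 − 1/3·r2
  [ 1  -1/3  -7/3 ]
  [ 0     1    -2 ]
  [ 0     0     0 ]
r1 -> r1 + 1/3·r2
  [ 1  0  -3 ]
  [ 0  1  -2 ]
  [ 0  0   0 ]
Pivot columns are the columns containing a leading 1.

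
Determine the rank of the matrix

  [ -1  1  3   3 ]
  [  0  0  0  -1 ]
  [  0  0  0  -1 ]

rank = 2

Multiply R1 by -1.
  [ 1  -1  -3  -3 ]
  [ 0   0   0  -1 ]
  [ 0   0   0  -1 ]
Multiply R2 by -1.
  [ 1  -1  -3  -3 ]
  [ 0   0   0   1 ]
  [ 0   0   0  -1 ]
Add R2 to R3.
  [ 1  -1  -3  -3 ]
  [ 0   0   0   1 ]
  [ 0   0   0   0 ]
Add 3 times R2 to R1.
  [ 1  -1  -3  0 ]
  [ 0   0   0  1 ]
  [ 0   0   0  0 ]
The reduced form has 2 nonzero rows.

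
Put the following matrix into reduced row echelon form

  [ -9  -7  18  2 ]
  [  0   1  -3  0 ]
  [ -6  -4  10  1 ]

[[1, 0, 1/3, 0], [0, 1, -3, 0], [0, 0, 0, 1]]

ρ1 := -1/9·ρ1
  [  1  7/9  -2  -2/9 ]
  [  0    1  -3     0 ]
  [ -6   -4  10     1 ]
ρ3 := ρ3 + 6·ρ1
  [ 1  7/9  -2  -2/9 ]
  [ 0    1  -3     0 ]
  [ 0  2/3  -2  -1/3 ]
ρ3 := ρ3 − 2/3·ρ2
  [ 1  7/9  -2  -2/9 ]
  [ 0    1  -3     0 ]
  [ 0    0   0  -1/3 ]
ρ3 := -3·ρ3
  [ 1  7/9  -2  -2/9 ]
  [ 0    1  -3     0 ]
  [ 0    0   0     1 ]
ρ1 := ρ1 + 2/9·ρ3
  [ 1  7/9  -2  0 ]
  [ 0    1  -3  0 ]
  [ 0    0   0  1 ]
ρ1 := ρ1 − 7/9·ρ2
  [ 1  0  1/3  0 ]
  [ 0  1   -3  0 ]
  [ 0  0    0  1 ]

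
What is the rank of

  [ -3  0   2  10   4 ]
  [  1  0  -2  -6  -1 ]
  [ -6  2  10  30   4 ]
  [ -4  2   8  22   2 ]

rank = 4

r1 -> -1/3·r1
r2 -> r2 − r1
r3 -> r3 + 6·r1
r4 -> r4 + 4·r1
r2 ↔ r3
r2 -> 1/2·r2
r4 -> r4 − 2·r2
r3 -> -3/4·r3
r4 -> r4 + 2/3·r3
r4 -> 2·r4
r3 -> r3 + 1/4·r4
r2 -> r2 + 2·r4
r1 -> r1 + 4/3·r4
r2 -> r2 − 3·r3
r1 -> r1 + 2/3·r3
The reduced form has 4 nonzero rows.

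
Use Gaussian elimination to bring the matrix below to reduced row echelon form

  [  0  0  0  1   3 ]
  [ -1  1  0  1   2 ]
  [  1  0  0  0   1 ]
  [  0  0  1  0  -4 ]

[[1, 0, 0, 0, 1], [0, 1, 0, 0, 0], [0, 0, 1, 0, -4], [0, 0, 0, 1, 3]]

R1 <=> R2
  [ -1  1  0  1   2 ]
  [  0  0  0  1   3 ]
  [  1  0  0  0   1 ]
  [  0  0  1  0  -4 ]
R1 ← -1·R1
  [ 1  -1  0  -1  -2 ]
  [ 0   0  0   1   3 ]
  [ 1   0  0   0   1 ]
  [ 0   0  1   0  -4 ]
R3 ← R3 − R1
  [ 1  -1  0  -1  -2 ]
  [ 0   0  0   1   3 ]
  [ 0   1  0   1   3 ]
  [ 0   0  1   0  -4 ]
R2 <=> R3
  [ 1  -1  0  -1  -2 ]
  [ 0   1  0   1   3 ]
  [ 0   0  0   1   3 ]
  [ 0   0  1   0  -4 ]
R3 <=> R4
  [ 1  -1  0  -1  -2 ]
  [ 0   1  0   1   3 ]
  [ 0   0  1   0  -4 ]
  [ 0   0  0   1   3 ]
R2 ← R2 − R4
  [ 1  -1  0  -1  -2 ]
  [ 0   1  0   0   0 ]
  [ 0   0  1   0  -4 ]
  [ 0   0  0   1   3 ]
R1 ← R1 + R4
  [ 1  -1  0  0   1 ]
  [ 0   1  0  0   0 ]
  [ 0   0  1  0  -4 ]
  [ 0   0  0  1   3 ]
R1 ← R1 + R2
  [ 1  0  0  0   1 ]
  [ 0  1  0  0   0 ]
  [ 0  0  1  0  -4 ]
  [ 0  0  0  1   3 ]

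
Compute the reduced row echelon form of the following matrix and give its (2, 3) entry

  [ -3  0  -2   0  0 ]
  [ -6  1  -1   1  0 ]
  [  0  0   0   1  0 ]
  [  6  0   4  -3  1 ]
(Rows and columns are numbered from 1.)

3

Multiply R1 by -1/3.
Add 6 times R1 to R2.
Subtract 6 times R1 from R4.
Add 3 times R3 to R4.
Subtract R3 from R2.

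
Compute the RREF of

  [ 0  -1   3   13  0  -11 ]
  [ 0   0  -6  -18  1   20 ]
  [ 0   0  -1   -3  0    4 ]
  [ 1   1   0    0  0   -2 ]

[[1, 0, 0, 4, 0, -1], [0, 1, 0, -4, 0, -1], [0, 0, 1, 3, 0, -4], [0, 0, 0, 0, 1, -4]]

R1 <=> R4
  [ 1   1   0    0  0   -2 ]
  [ 0   0  -6  -18  1   20 ]
  [ 0   0  -1   -3  0    4 ]
  [ 0  -1   3   13  0  -11 ]
R2 <=> R4
  [ 1   1   0    0  0   -2 ]
  [ 0  -1   3   13  0  -11 ]
  [ 0   0  -1   -3  0    4 ]
  [ 0   0  -6  -18  1   20 ]
R2 ← -1·R2
  [ 1  1   0    0  0  -2 ]
  [ 0  1  -3  -13  0  11 ]
  [ 0  0  -1   -3  0   4 ]
  [ 0  0  -6  -18  1  20 ]
R3 ← -1·R3
  [ 1  1   0    0  0  -2 ]
  [ 0  1  -3  -13  0  11 ]
  [ 0  0   1    3  0  -4 ]
  [ 0  0  -6  -18  1  20 ]
R4 ← R4 + 6·R3
  [ 1  1   0    0  0  -2 ]
  [ 0  1  -3  -13  0  11 ]
  [ 0  0   1    3  0  -4 ]
  [ 0  0   0    0  1  -4 ]
R2 ← R2 + 3·R3
  [ 1  1  0   0  0  -2 ]
  [ 0  1  0  -4  0  -1 ]
  [ 0  0  1   3  0  -4 ]
  [ 0  0  0   0  1  -4 ]
R1 ← R1 − R2
  [ 1  0  0   4  0  -1 ]
  [ 0  1  0  -4  0  -1 ]
  [ 0  0  1   3  0  -4 ]
  [ 0  0  0   0  1  -4 ]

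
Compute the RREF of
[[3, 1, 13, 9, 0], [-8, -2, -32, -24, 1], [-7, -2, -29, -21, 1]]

R1 ← 1/3·R1
  [  1  1/3  13/3    3  0 ]
  [ -8   -2   -32  -24  1 ]
  [ -7   -2   -29  -21  1 ]
R2 ← R2 + 8·R1
  [  1  1/3  13/3    3  0 ]
  [  0  2/3   8/3    0  1 ]
  [ -7   -2   -29  -21  1 ]
R3 ← R3 + 7·R1
  [ 1  1/3  13/3  3  0 ]
  [ 0  2/3   8/3  0  1 ]
  [ 0  1/3   4/3  0  1 ]
R2 ← 3/2·R2
  [ 1  1/3  13/3  3    0 ]
  [ 0    1     4  0  3/2 ]
  [ 0  1/3   4/3  0    1 ]
R3 ← R3 − 1/3·R2
  [ 1  1/3  13/3  3    0 ]
  [ 0    1     4  0  3/2 ]
  [ 0    0     0  0  1/2 ]
R3 ← 2·R3
  [ 1  1/3  13/3  3    0 ]
  [ 0    1     4  0  3/2 ]
  [ 0    0     0  0    1 ]
R2 ← R2 − 3/2·R3
  [ 1  1/3  13/3  3  0 ]
  [ 0    1     4  0  0 ]
  [ 0    0     0  0  1 ]
R1 ← R1 − 1/3·R2
  [ 1  0  3  3  0 ]
  [ 0  1  4  0  0 ]
  [ 0  0  0  0  1 ]

[[1, 0, 3, 3, 0], [0, 1, 4, 0, 0], [0, 0, 0, 0, 1]]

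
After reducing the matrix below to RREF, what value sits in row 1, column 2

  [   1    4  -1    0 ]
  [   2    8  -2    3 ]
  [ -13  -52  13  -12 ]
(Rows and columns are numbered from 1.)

4

R2 ← R2 − 2·R1
  [   1    4  -1    0 ]
  [   0    0   0    3 ]
  [ -13  -52  13  -12 ]
R3 ← R3 + 13·R1
  [ 1  4  -1    0 ]
  [ 0  0   0    3 ]
  [ 0  0   0  -12 ]
R2 ← 1/3·R2
  [ 1  4  -1    0 ]
  [ 0  0   0    1 ]
  [ 0  0   0  -12 ]
R3 ← R3 + 12·R2
  [ 1  4  -1  0 ]
  [ 0  0   0  1 ]
  [ 0  0   0  0 ]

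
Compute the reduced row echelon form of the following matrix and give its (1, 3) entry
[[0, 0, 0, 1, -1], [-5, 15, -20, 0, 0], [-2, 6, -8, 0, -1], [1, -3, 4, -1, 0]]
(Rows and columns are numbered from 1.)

ρ1 <=> ρ2
  [ -5  15  -20   0   0 ]
  [  0   0    0   1  -1 ]
  [ -2   6   -8   0  -1 ]
  [  1  -3    4  -1   0 ]
ρ1 -> -1/5·ρ1
  [  1  -3   4   0   0 ]
  [  0   0   0   1  -1 ]
  [ -2   6  -8   0  -1 ]
  [  1  -3   4  -1   0 ]
ρ3 -> ρ3 + 2·ρ1
  [ 1  -3  4   0   0 ]
  [ 0   0  0   1  -1 ]
  [ 0   0  0   0  -1 ]
  [ 1  -3  4  -1   0 ]
ρ4 -> ρ4 − ρ1
  [ 1  -3  4   0   0 ]
  [ 0   0  0   1  -1 ]
  [ 0   0  0   0  -1 ]
  [ 0   0  0  -1   0 ]
ρ4 -> ρ4 + ρ2
  [ 1  -3  4  0   0 ]
  [ 0   0  0  1  -1 ]
  [ 0   0  0  0  -1 ]
  [ 0   0  0  0  -1 ]
ρ3 -> -1·ρ3
  [ 1  -3  4  0   0 ]
  [ 0   0  0  1  -1 ]
  [ 0   0  0  0   1 ]
  [ 0   0  0  0  -1 ]
ρ4 -> ρ4 + ρ3
  [ 1  -3  4  0   0 ]
  [ 0   0  0  1  -1 ]
  [ 0   0  0  0   1 ]
  [ 0   0  0  0   0 ]
ρ2 -> ρ2 + ρ3
  [ 1  -3  4  0  0 ]
  [ 0   0  0  1  0 ]
  [ 0   0  0  0  1 ]
  [ 0   0  0  0  0 ]

4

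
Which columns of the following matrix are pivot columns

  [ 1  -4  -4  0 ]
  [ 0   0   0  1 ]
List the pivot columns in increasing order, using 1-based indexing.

Pivot columns are the columns containing a leading 1.

1, 4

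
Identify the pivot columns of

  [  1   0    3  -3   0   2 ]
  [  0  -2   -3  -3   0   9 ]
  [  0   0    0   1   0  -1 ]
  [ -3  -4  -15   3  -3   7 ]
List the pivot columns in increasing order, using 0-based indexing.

0, 1, 3, 4

R4 → R4 + 3·R1
  [ 1   0   3  -3   0   2 ]
  [ 0  -2  -3  -3   0   9 ]
  [ 0   0   0   1   0  -1 ]
  [ 0  -4  -6  -6  -3  13 ]
R2 → -1/2·R2
  [ 1   0    3   -3   0     2 ]
  [ 0   1  3/2  3/2   0  -9/2 ]
  [ 0   0    0    1   0    -1 ]
  [ 0  -4   -6   -6  -3    13 ]
R4 → R4 + 4·R2
  [ 1  0    3   -3   0     2 ]
  [ 0  1  3/2  3/2   0  -9/2 ]
  [ 0  0    0    1   0    -1 ]
  [ 0  0    0    0  -3    -5 ]
R4 → -1/3·R4
  [ 1  0    3   -3  0     2 ]
  [ 0  1  3/2  3/2  0  -9/2 ]
  [ 0  0    0    1  0    -1 ]
  [ 0  0    0    0  1   5/3 ]
R2 → R2 − 3/2·R3
  [ 1  0    3  -3  0    2 ]
  [ 0  1  3/2   0  0   -3 ]
  [ 0  0    0   1  0   -1 ]
  [ 0  0    0   0  1  5/3 ]
R1 → R1 + 3·R3
  [ 1  0    3  0  0   -1 ]
  [ 0  1  3/2  0  0   -3 ]
  [ 0  0    0  1  0   -1 ]
  [ 0  0    0  0  1  5/3 ]
Pivot columns are the columns containing a leading 1.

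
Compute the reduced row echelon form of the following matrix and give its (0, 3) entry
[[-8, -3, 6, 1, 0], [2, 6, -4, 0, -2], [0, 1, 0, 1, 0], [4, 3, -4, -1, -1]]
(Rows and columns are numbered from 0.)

R1 -> -1/8·R1
  [ 1  3/8  -3/4  -1/8   0 ]
  [ 2    6    -4     0  -2 ]
  [ 0    1     0     1   0 ]
  [ 4    3    -4    -1  -1 ]
R2 -> R2 − 2·R1
  [ 1   3/8  -3/4  -1/8   0 ]
  [ 0  21/4  -5/2   1/4  -2 ]
  [ 0     1     0     1   0 ]
  [ 4     3    -4    -1  -1 ]
R4 -> R4 − 4·R1
  [ 1   3/8  -3/4  -1/8   0 ]
  [ 0  21/4  -5/2   1/4  -2 ]
  [ 0     1     0     1   0 ]
  [ 0   3/2    -1  -1/2  -1 ]
R2 -> 4/21·R2
  [ 1  3/8    -3/4  -1/8      0 ]
  [ 0    1  -10/21  1/21  -8/21 ]
  [ 0    1       0     1      0 ]
  [ 0  3/2      -1  -1/2     -1 ]
R3 -> R3 − R2
  [ 1  3/8    -3/4   -1/8      0 ]
  [ 0    1  -10/21   1/21  -8/21 ]
  [ 0    0   10/21  20/21   8/21 ]
  [ 0  3/2      -1   -1/2     -1 ]
R4 -> R4 − 3/2·R2
  [ 1  3/8    -3/4   -1/8      0 ]
  [ 0    1  -10/21   1/21  -8/21 ]
  [ 0    0   10/21  20/21   8/21 ]
  [ 0    0    -2/7   -4/7   -3/7 ]
R3 -> 21/10·R3
  [ 1  3/8    -3/4  -1/8      0 ]
  [ 0    1  -10/21  1/21  -8/21 ]
  [ 0    0       1     2    4/5 ]
  [ 0    0    -2/7  -4/7   -3/7 ]
R4 -> R4 + 2/7·R3
  [ 1  3/8    -3/4  -1/8      0 ]
  [ 0    1  -10/21  1/21  -8/21 ]
  [ 0    0       1     2    4/5 ]
  [ 0    0       0     0   -1/5 ]
R4 -> -5·R4
  [ 1  3/8    -3/4  -1/8      0 ]
  [ 0    1  -10/21  1/21  -8/21 ]
  [ 0    0       1     2    4/5 ]
  [ 0    0       0     0      1 ]
R3 -> R3 − 4/5·R4
  [ 1  3/8    -3/4  -1/8      0 ]
  [ 0    1  -10/21  1/21  -8/21 ]
  [ 0    0       1     2      0 ]
  [ 0    0       0     0      1 ]
R2 -> R2 + 8/21·R4
  [ 1  3/8    -3/4  -1/8  0 ]
  [ 0    1  -10/21  1/21  0 ]
  [ 0    0       1     2  0 ]
  [ 0    0       0     0  1 ]
R2 -> R2 + 10/21·R3
  [ 1  3/8  -3/4  -1/8  0 ]
  [ 0    1     0     1  0 ]
  [ 0    0     1     2  0 ]
  [ 0    0     0     0  1 ]
R1 -> R1 + 3/4·R3
  [ 1  3/8  0  11/8  0 ]
  [ 0    1  0     1  0 ]
  [ 0    0  1     2  0 ]
  [ 0    0  0     0  1 ]
R1 -> R1 − 3/8·R2
  [ 1  0  0  1  0 ]
  [ 0  1  0  1  0 ]
  [ 0  0  1  2  0 ]
  [ 0  0  0  0  1 ]

1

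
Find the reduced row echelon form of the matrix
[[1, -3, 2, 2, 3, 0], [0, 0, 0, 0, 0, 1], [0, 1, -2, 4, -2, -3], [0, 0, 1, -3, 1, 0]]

R2 <-> R3
  [ 1  -3   2   2   3   0 ]
  [ 0   1  -2   4  -2  -3 ]
  [ 0   0   0   0   0   1 ]
  [ 0   0   1  -3   1   0 ]
R3 <-> R4
  [ 1  -3   2   2   3   0 ]
  [ 0   1  -2   4  -2  -3 ]
  [ 0   0   1  -3   1   0 ]
  [ 0   0   0   0   0   1 ]
R2 := R2 + 3·R4
  [ 1  -3   2   2   3  0 ]
  [ 0   1  -2   4  -2  0 ]
  [ 0   0   1  -3   1  0 ]
  [ 0   0   0   0   0  1 ]
R2 := R2 + 2·R3
  [ 1  -3  2   2  3  0 ]
  [ 0   1  0  -2  0  0 ]
  [ 0   0  1  -3  1  0 ]
  [ 0   0  0   0  0  1 ]
R1 := R1 − 2·R3
  [ 1  -3  0   8  1  0 ]
  [ 0   1  0  -2  0  0 ]
  [ 0   0  1  -3  1  0 ]
  [ 0   0  0   0  0  1 ]
R1 := R1 + 3·R2
  [ 1  0  0   2  1  0 ]
  [ 0  1  0  -2  0  0 ]
  [ 0  0  1  -3  1  0 ]
  [ 0  0  0   0  0  1 ]

[[1, 0, 0, 2, 1, 0], [0, 1, 0, -2, 0, 0], [0, 0, 1, -3, 1, 0], [0, 0, 0, 0, 0, 1]]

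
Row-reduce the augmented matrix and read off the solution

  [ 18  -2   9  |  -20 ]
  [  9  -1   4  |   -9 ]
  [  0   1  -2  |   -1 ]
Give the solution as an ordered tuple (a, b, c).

(-2/3, -5, -2)

ρ1 → 1/18·ρ1
  [ 1  -1/9  1/2  |  -10/9 ]
  [ 9    -1    4  |     -9 ]
  [ 0     1   -2  |     -1 ]
ρ2 → ρ2 − 9·ρ1
  [ 1  -1/9   1/2  |  -10/9 ]
  [ 0     0  -1/2  |      1 ]
  [ 0     1    -2  |     -1 ]
ρ2 <-> ρ3
  [ 1  -1/9   1/2  |  -10/9 ]
  [ 0     1    -2  |     -1 ]
  [ 0     0  -1/2  |      1 ]
ρ3 → -2·ρ3
  [ 1  -1/9  1/2  |  -10/9 ]
  [ 0     1   -2  |     -1 ]
  [ 0     0    1  |     -2 ]
ρ2 → ρ2 + 2·ρ3
  [ 1  -1/9  1/2  |  -10/9 ]
  [ 0     1    0  |     -5 ]
  [ 0     0    1  |     -2 ]
ρ1 → ρ1 − 1/2·ρ3
  [ 1  -1/9  0  |  -1/9 ]
  [ 0     1  0  |    -5 ]
  [ 0     0  1  |    -2 ]
ρ1 → ρ1 + 1/9·ρ2
  [ 1  0  0  |  -2/3 ]
  [ 0  1  0  |    -5 ]
  [ 0  0  1  |    -2 ]
Reading off the last column: a = -2/3, b = -5, c = -2.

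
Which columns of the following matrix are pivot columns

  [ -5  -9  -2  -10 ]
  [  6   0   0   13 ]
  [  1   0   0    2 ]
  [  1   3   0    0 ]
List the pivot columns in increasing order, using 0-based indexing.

R1 -> -1/5·R1
  [ 1  9/5  2/5   2 ]
  [ 6    0    0  13 ]
  [ 1    0    0   2 ]
  [ 1    3    0   0 ]
R2 -> R2 − 6·R1
  [ 1    9/5    2/5  2 ]
  [ 0  -54/5  -12/5  1 ]
  [ 1      0      0  2 ]
  [ 1      3      0  0 ]
R3 -> R3 − R1
  [ 1    9/5    2/5  2 ]
  [ 0  -54/5  -12/5  1 ]
  [ 0   -9/5   -2/5  0 ]
  [ 1      3      0  0 ]
R4 -> R4 − R1
  [ 1    9/5    2/5   2 ]
  [ 0  -54/5  -12/5   1 ]
  [ 0   -9/5   -2/5   0 ]
  [ 0    6/5   -2/5  -2 ]
R2 -> -5/54·R2
  [ 1   9/5   2/5      2 ]
  [ 0     1   2/9  -5/54 ]
  [ 0  -9/5  -2/5      0 ]
  [ 0   6/5  -2/5     -2 ]
R3 -> R3 + 9/5·R2
  [ 1  9/5   2/5      2 ]
  [ 0    1   2/9  -5/54 ]
  [ 0    0     0   -1/6 ]
  [ 0  6/5  -2/5     -2 ]
R4 -> R4 − 6/5·R2
  [ 1  9/5   2/5      2 ]
  [ 0    1   2/9  -5/54 ]
  [ 0    0     0   -1/6 ]
  [ 0    0  -2/3  -17/9 ]
R3 ↔ R4
  [ 1  9/5   2/5      2 ]
  [ 0    1   2/9  -5/54 ]
  [ 0    0  -2/3  -17/9 ]
  [ 0    0     0   -1/6 ]
R3 -> -3/2·R3
  [ 1  9/5  2/5      2 ]
  [ 0    1  2/9  -5/54 ]
  [ 0    0    1   17/6 ]
  [ 0    0    0   -1/6 ]
R4 -> -6·R4
  [ 1  9/5  2/5      2 ]
  [ 0    1  2/9  -5/54 ]
  [ 0    0    1   17/6 ]
  [ 0    0    0      1 ]
R3 -> R3 − 17/6·R4
  [ 1  9/5  2/5      2 ]
  [ 0    1  2/9  -5/54 ]
  [ 0    0    1      0 ]
  [ 0    0    0      1 ]
R2 -> R2 + 5/54·R4
  [ 1  9/5  2/5  2 ]
  [ 0    1  2/9  0 ]
  [ 0    0    1  0 ]
  [ 0    0    0  1 ]
R1 -> R1 − 2·R4
  [ 1  9/5  2/5  0 ]
  [ 0    1  2/9  0 ]
  [ 0    0    1  0 ]
  [ 0    0    0  1 ]
R2 -> R2 − 2/9·R3
  [ 1  9/5  2/5  0 ]
  [ 0    1    0  0 ]
  [ 0    0    1  0 ]
  [ 0    0    0  1 ]
R1 -> R1 − 2/5·R3
  [ 1  9/5  0  0 ]
  [ 0    1  0  0 ]
  [ 0    0  1  0 ]
  [ 0    0  0  1 ]
R1 -> R1 − 9/5·R2
  [ 1  0  0  0 ]
  [ 0  1  0  0 ]
  [ 0  0  1  0 ]
  [ 0  0  0  1 ]
Pivot columns are the columns containing a leading 1.

0, 1, 2, 3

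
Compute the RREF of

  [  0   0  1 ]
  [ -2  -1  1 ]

R1 <-> R2
  [ -2  -1  1 ]
  [  0   0  1 ]
R1 := -1/2·R1
  [ 1  1/2  -1/2 ]
  [ 0    0     1 ]
R1 := R1 + 1/2·R2
  [ 1  1/2  0 ]
  [ 0    0  1 ]

[[1, 1/2, 0], [0, 0, 1]]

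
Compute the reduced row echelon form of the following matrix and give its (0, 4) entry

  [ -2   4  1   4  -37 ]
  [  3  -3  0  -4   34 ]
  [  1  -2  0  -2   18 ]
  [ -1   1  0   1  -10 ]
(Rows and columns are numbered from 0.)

2

r1 → -1/2·r1
r2 → r2 − 3·r1
r3 → r3 − r1
r4 → r4 + r1
r2 → 1/3·r2
r4 → r4 + r2
r3 → 2·r3
r4 → -3·r4
r2 → r2 − 2/3·r4
r1 → r1 + 2·r4
r2 → r2 − 1/2·r3
r1 → r1 + 1/2·r3
r1 → r1 + 2·r2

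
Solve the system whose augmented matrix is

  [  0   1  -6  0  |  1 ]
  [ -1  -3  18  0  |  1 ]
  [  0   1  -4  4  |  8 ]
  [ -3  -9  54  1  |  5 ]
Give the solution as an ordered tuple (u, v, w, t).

R1 ↔ R2
  [ -1  -3  18  0  |  1 ]
  [  0   1  -6  0  |  1 ]
  [  0   1  -4  4  |  8 ]
  [ -3  -9  54  1  |  5 ]
R1 := -1·R1
  [  1   3  -18  0  |  -1 ]
  [  0   1   -6  0  |   1 ]
  [  0   1   -4  4  |   8 ]
  [ -3  -9   54  1  |   5 ]
R4 := R4 + 3·R1
  [ 1  3  -18  0  |  -1 ]
  [ 0  1   -6  0  |   1 ]
  [ 0  1   -4  4  |   8 ]
  [ 0  0    0  1  |   2 ]
R3 := R3 − R2
  [ 1  3  -18  0  |  -1 ]
  [ 0  1   -6  0  |   1 ]
  [ 0  0    2  4  |   7 ]
  [ 0  0    0  1  |   2 ]
R3 := 1/2·R3
  [ 1  3  -18  0  |   -1 ]
  [ 0  1   -6  0  |    1 ]
  [ 0  0    1  2  |  7/2 ]
  [ 0  0    0  1  |    2 ]
R3 := R3 − 2·R4
  [ 1  3  -18  0  |    -1 ]
  [ 0  1   -6  0  |     1 ]
  [ 0  0    1  0  |  -1/2 ]
  [ 0  0    0  1  |     2 ]
R2 := R2 + 6·R3
  [ 1  3  -18  0  |    -1 ]
  [ 0  1    0  0  |    -2 ]
  [ 0  0    1  0  |  -1/2 ]
  [ 0  0    0  1  |     2 ]
R1 := R1 + 18·R3
  [ 1  3  0  0  |   -10 ]
  [ 0  1  0  0  |    -2 ]
  [ 0  0  1  0  |  -1/2 ]
  [ 0  0  0  1  |     2 ]
R1 := R1 − 3·R2
  [ 1  0  0  0  |    -4 ]
  [ 0  1  0  0  |    -2 ]
  [ 0  0  1  0  |  -1/2 ]
  [ 0  0  0  1  |     2 ]
Reading off the last column: u = -4, v = -2, w = -1/2, t = 2.

(-4, -2, -1/2, 2)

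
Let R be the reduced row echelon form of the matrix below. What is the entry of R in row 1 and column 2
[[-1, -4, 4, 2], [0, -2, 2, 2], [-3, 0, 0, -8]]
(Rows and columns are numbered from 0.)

r1 → -1·r1
r3 → r3 + 3·r1
r2 → -1/2·r2
r3 → r3 − 12·r2
r3 → -1/2·r3
r2 → r2 + r3
r1 → r1 + 2·r3
r1 → r1 − 4·r2

-1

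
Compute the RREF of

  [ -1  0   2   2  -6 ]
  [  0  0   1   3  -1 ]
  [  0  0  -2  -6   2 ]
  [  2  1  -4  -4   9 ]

R1 → -1·R1
  [ 1  0  -2  -2   6 ]
  [ 0  0   1   3  -1 ]
  [ 0  0  -2  -6   2 ]
  [ 2  1  -4  -4   9 ]
R4 → R4 − 2·R1
  [ 1  0  -2  -2   6 ]
  [ 0  0   1   3  -1 ]
  [ 0  0  -2  -6   2 ]
  [ 0  1   0   0  -3 ]
R2 <-> R4
  [ 1  0  -2  -2   6 ]
  [ 0  1   0   0  -3 ]
  [ 0  0  -2  -6   2 ]
  [ 0  0   1   3  -1 ]
R3 → -1/2·R3
  [ 1  0  -2  -2   6 ]
  [ 0  1   0   0  -3 ]
  [ 0  0   1   3  -1 ]
  [ 0  0   1   3  -1 ]
R4 → R4 − R3
  [ 1  0  -2  -2   6 ]
  [ 0  1   0   0  -3 ]
  [ 0  0   1   3  -1 ]
  [ 0  0   0   0   0 ]
R1 → R1 + 2·R3
  [ 1  0  0  4   4 ]
  [ 0  1  0  0  -3 ]
  [ 0  0  1  3  -1 ]
  [ 0  0  0  0   0 ]

[[1, 0, 0, 4, 4], [0, 1, 0, 0, -3], [0, 0, 1, 3, -1], [0, 0, 0, 0, 0]]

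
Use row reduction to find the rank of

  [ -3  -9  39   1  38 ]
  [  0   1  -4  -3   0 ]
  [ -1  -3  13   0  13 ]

rank = 3

r1 := -1/3·r1
r3 := r3 + r1
r3 := -3·r3
r2 := r2 + 3·r3
r1 := r1 + 1/3·r3
r1 := r1 − 3·r2
The reduced form has 3 nonzero rows.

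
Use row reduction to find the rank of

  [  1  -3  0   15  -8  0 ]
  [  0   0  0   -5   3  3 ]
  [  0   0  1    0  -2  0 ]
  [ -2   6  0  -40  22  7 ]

rank = 4

ρ4 ← ρ4 + 2·ρ1
ρ2 ↔ ρ3
ρ3 ← -1/5·ρ3
ρ4 ← ρ4 + 10·ρ3
ρ3 ← ρ3 + 3/5·ρ4
ρ1 ← ρ1 − 15·ρ3
The reduced form has 4 nonzero rows.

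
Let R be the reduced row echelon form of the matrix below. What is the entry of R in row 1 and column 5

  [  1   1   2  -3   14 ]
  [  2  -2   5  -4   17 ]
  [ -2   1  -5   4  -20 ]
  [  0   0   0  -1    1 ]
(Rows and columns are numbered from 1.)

R2 → R2 − 2·R1
  [  1   1   2  -3   14 ]
  [  0  -4   1   2  -11 ]
  [ -2   1  -5   4  -20 ]
  [  0   0   0  -1    1 ]
R3 → R3 + 2·R1
  [ 1   1   2  -3   14 ]
  [ 0  -4   1   2  -11 ]
  [ 0   3  -1  -2    8 ]
  [ 0   0   0  -1    1 ]
R2 → -1/4·R2
  [ 1  1     2    -3    14 ]
  [ 0  1  -1/4  -1/2  11/4 ]
  [ 0  3    -1    -2     8 ]
  [ 0  0     0    -1     1 ]
R3 → R3 − 3·R2
  [ 1  1     2    -3    14 ]
  [ 0  1  -1/4  -1/2  11/4 ]
  [ 0  0  -1/4  -1/2  -1/4 ]
  [ 0  0     0    -1     1 ]
R3 → -4·R3
  [ 1  1     2    -3    14 ]
  [ 0  1  -1/4  -1/2  11/4 ]
  [ 0  0     1     2     1 ]
  [ 0  0     0    -1     1 ]
R4 → -1·R4
  [ 1  1     2    -3    14 ]
  [ 0  1  -1/4  -1/2  11/4 ]
  [ 0  0     1     2     1 ]
  [ 0  0     0     1    -1 ]
R3 → R3 − 2·R4
  [ 1  1     2    -3    14 ]
  [ 0  1  -1/4  -1/2  11/4 ]
  [ 0  0     1     0     3 ]
  [ 0  0     0     1    -1 ]
R2 → R2 + 1/2·R4
  [ 1  1     2  -3   14 ]
  [ 0  1  -1/4   0  9/4 ]
  [ 0  0     1   0    3 ]
  [ 0  0     0   1   -1 ]
R1 → R1 + 3·R4
  [ 1  1     2  0   11 ]
  [ 0  1  -1/4  0  9/4 ]
  [ 0  0     1  0    3 ]
  [ 0  0     0  1   -1 ]
R2 → R2 + 1/4·R3
  [ 1  1  2  0  11 ]
  [ 0  1  0  0   3 ]
  [ 0  0  1  0   3 ]
  [ 0  0  0  1  -1 ]
R1 → R1 − 2·R3
  [ 1  1  0  0   5 ]
  [ 0  1  0  0   3 ]
  [ 0  0  1  0   3 ]
  [ 0  0  0  1  -1 ]
R1 → R1 − R2
  [ 1  0  0  0   2 ]
  [ 0  1  0  0   3 ]
  [ 0  0  1  0   3 ]
  [ 0  0  0  1  -1 ]

2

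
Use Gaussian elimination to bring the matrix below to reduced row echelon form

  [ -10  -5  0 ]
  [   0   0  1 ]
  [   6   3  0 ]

Multiply R1 by -1/10.
  [ 1  1/2  0 ]
  [ 0    0  1 ]
  [ 6    3  0 ]
Subtract 6 times R1 from R3.
  [ 1  1/2  0 ]
  [ 0    0  1 ]
  [ 0    0  0 ]

[[1, 1/2, 0], [0, 0, 1], [0, 0, 0]]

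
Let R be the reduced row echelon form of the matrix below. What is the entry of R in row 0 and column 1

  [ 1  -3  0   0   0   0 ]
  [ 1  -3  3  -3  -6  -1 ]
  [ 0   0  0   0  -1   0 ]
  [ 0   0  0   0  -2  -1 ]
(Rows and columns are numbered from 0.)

R2 := R2 − R1
  [ 1  -3  0   0   0   0 ]
  [ 0   0  3  -3  -6  -1 ]
  [ 0   0  0   0  -1   0 ]
  [ 0   0  0   0  -2  -1 ]
R2 := 1/3·R2
  [ 1  -3  0   0   0     0 ]
  [ 0   0  1  -1  -2  -1/3 ]
  [ 0   0  0   0  -1     0 ]
  [ 0   0  0   0  -2    -1 ]
R3 := -1·R3
  [ 1  -3  0   0   0     0 ]
  [ 0   0  1  -1  -2  -1/3 ]
  [ 0   0  0   0   1     0 ]
  [ 0   0  0   0  -2    -1 ]
R4 := R4 + 2·R3
  [ 1  -3  0   0   0     0 ]
  [ 0   0  1  -1  -2  -1/3 ]
  [ 0   0  0   0   1     0 ]
  [ 0   0  0   0   0    -1 ]
R4 := -1·R4
  [ 1  -3  0   0   0     0 ]
  [ 0   0  1  -1  -2  -1/3 ]
  [ 0   0  0   0   1     0 ]
  [ 0   0  0   0   0     1 ]
R2 := R2 + 1/3·R4
  [ 1  -3  0   0   0  0 ]
  [ 0   0  1  -1  -2  0 ]
  [ 0   0  0   0   1  0 ]
  [ 0   0  0   0   0  1 ]
R2 := R2 + 2·R3
  [ 1  -3  0   0  0  0 ]
  [ 0   0  1  -1  0  0 ]
  [ 0   0  0   0  1  0 ]
  [ 0   0  0   0  0  1 ]

-3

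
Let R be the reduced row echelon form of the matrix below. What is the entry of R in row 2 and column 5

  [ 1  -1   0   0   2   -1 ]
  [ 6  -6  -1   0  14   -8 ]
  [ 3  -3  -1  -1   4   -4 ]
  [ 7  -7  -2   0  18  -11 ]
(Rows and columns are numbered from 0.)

r2 -> r2 − 6·r1
  [ 1  -1   0   0   2   -1 ]
  [ 0   0  -1   0   2   -2 ]
  [ 3  -3  -1  -1   4   -4 ]
  [ 7  -7  -2   0  18  -11 ]
r3 -> r3 − 3·r1
  [ 1  -1   0   0   2   -1 ]
  [ 0   0  -1   0   2   -2 ]
  [ 0   0  -1  -1  -2   -1 ]
  [ 7  -7  -2   0  18  -11 ]
r4 -> r4 − 7·r1
  [ 1  -1   0   0   2  -1 ]
  [ 0   0  -1   0   2  -2 ]
  [ 0   0  -1  -1  -2  -1 ]
  [ 0   0  -2   0   4  -4 ]
r2 -> -1·r2
  [ 1  -1   0   0   2  -1 ]
  [ 0   0   1   0  -2   2 ]
  [ 0   0  -1  -1  -2  -1 ]
  [ 0   0  -2   0   4  -4 ]
r3 -> r3 + r2
  [ 1  -1   0   0   2  -1 ]
  [ 0   0   1   0  -2   2 ]
  [ 0   0   0  -1  -4   1 ]
  [ 0   0  -2   0   4  -4 ]
r4 -> r4 + 2·r2
  [ 1  -1  0   0   2  -1 ]
  [ 0   0  1   0  -2   2 ]
  [ 0   0  0  -1  -4   1 ]
  [ 0   0  0   0   0   0 ]
r3 -> -1·r3
  [ 1  -1  0  0   2  -1 ]
  [ 0   0  1  0  -2   2 ]
  [ 0   0  0  1   4  -1 ]
  [ 0   0  0  0   0   0 ]

-1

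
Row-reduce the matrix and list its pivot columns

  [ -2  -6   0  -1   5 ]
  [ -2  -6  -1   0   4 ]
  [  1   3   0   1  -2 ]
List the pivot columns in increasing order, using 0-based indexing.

R1 -> -1/2·R1
  [  1   3   0  1/2  -5/2 ]
  [ -2  -6  -1    0     4 ]
  [  1   3   0    1    -2 ]
R2 -> R2 + 2·R1
  [ 1  3   0  1/2  -5/2 ]
  [ 0  0  -1    1    -1 ]
  [ 1  3   0    1    -2 ]
R3 -> R3 − R1
  [ 1  3   0  1/2  -5/2 ]
  [ 0  0  -1    1    -1 ]
  [ 0  0   0  1/2   1/2 ]
R2 -> -1·R2
  [ 1  3  0  1/2  -5/2 ]
  [ 0  0  1   -1     1 ]
  [ 0  0  0  1/2   1/2 ]
R3 -> 2·R3
  [ 1  3  0  1/2  -5/2 ]
  [ 0  0  1   -1     1 ]
  [ 0  0  0    1     1 ]
R2 -> R2 + R3
  [ 1  3  0  1/2  -5/2 ]
  [ 0  0  1    0     2 ]
  [ 0  0  0    1     1 ]
R1 -> R1 − 1/2·R3
  [ 1  3  0  0  -3 ]
  [ 0  0  1  0   2 ]
  [ 0  0  0  1   1 ]
Pivot columns are the columns containing a leading 1.

0, 2, 3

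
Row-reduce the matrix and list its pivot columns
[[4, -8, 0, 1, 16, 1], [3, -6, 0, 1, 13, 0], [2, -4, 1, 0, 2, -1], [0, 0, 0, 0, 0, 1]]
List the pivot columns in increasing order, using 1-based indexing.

r1 := 1/4·r1
  [ 1  -2  0  1/4   4  1/4 ]
  [ 3  -6  0    1  13    0 ]
  [ 2  -4  1    0   2   -1 ]
  [ 0   0  0    0   0    1 ]
r2 := r2 − 3·r1
  [ 1  -2  0  1/4  4   1/4 ]
  [ 0   0  0  1/4  1  -3/4 ]
  [ 2  -4  1    0  2    -1 ]
  [ 0   0  0    0  0     1 ]
r3 := r3 − 2·r1
  [ 1  -2  0   1/4   4   1/4 ]
  [ 0   0  0   1/4   1  -3/4 ]
  [ 0   0  1  -1/2  -6  -3/2 ]
  [ 0   0  0     0   0     1 ]
r2 <=> r3
  [ 1  -2  0   1/4   4   1/4 ]
  [ 0   0  1  -1/2  -6  -3/2 ]
  [ 0   0  0   1/4   1  -3/4 ]
  [ 0   0  0     0   0     1 ]
r3 := 4·r3
  [ 1  -2  0   1/4   4   1/4 ]
  [ 0   0  1  -1/2  -6  -3/2 ]
  [ 0   0  0     1   4    -3 ]
  [ 0   0  0     0   0     1 ]
r3 := r3 + 3·r4
  [ 1  -2  0   1/4   4   1/4 ]
  [ 0   0  1  -1/2  -6  -3/2 ]
  [ 0   0  0     1   4     0 ]
  [ 0   0  0     0   0     1 ]
r2 := r2 + 3/2·r4
  [ 1  -2  0   1/4   4  1/4 ]
  [ 0   0  1  -1/2  -6    0 ]
  [ 0   0  0     1   4    0 ]
  [ 0   0  0     0   0    1 ]
r1 := r1 − 1/4·r4
  [ 1  -2  0   1/4   4  0 ]
  [ 0   0  1  -1/2  -6  0 ]
  [ 0   0  0     1   4  0 ]
  [ 0   0  0     0   0  1 ]
r2 := r2 + 1/2·r3
  [ 1  -2  0  1/4   4  0 ]
  [ 0   0  1    0  -4  0 ]
  [ 0   0  0    1   4  0 ]
  [ 0   0  0    0   0  1 ]
r1 := r1 − 1/4·r3
  [ 1  -2  0  0   3  0 ]
  [ 0   0  1  0  -4  0 ]
  [ 0   0  0  1   4  0 ]
  [ 0   0  0  0   0  1 ]
Pivot columns are the columns containing a leading 1.

1, 3, 4, 6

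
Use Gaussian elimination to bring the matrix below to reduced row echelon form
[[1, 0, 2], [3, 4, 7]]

[[1, 0, 2], [0, 1, 1/4]]

Subtract 3 times ρ1 from ρ2.
  [ 1  0  2 ]
  [ 0  4  1 ]
Multiply ρ2 by 1/4.
  [ 1  0    2 ]
  [ 0  1  1/4 ]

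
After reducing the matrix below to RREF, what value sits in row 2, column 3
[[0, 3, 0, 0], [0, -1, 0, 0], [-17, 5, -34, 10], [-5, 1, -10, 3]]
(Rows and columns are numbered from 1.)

R1 <=> R3
R1 := -1/17·R1
R4 := R4 + 5·R1
R2 := -1·R2
R3 := R3 − 3·R2
R4 := R4 + 8/17·R2
R3 <=> R4
R3 := 17·R3
R1 := R1 + 10/17·R3
R1 := R1 + 5/17·R2

0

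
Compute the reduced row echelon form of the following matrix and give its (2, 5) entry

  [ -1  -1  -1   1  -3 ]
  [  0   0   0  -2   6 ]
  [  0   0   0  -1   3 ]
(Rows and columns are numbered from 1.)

r1 ← -1·r1
  [ 1  1  1  -1  3 ]
  [ 0  0  0  -2  6 ]
  [ 0  0  0  -1  3 ]
r2 ← -1/2·r2
  [ 1  1  1  -1   3 ]
  [ 0  0  0   1  -3 ]
  [ 0  0  0  -1   3 ]
r3 ← r3 + r2
  [ 1  1  1  -1   3 ]
  [ 0  0  0   1  -3 ]
  [ 0  0  0   0   0 ]
r1 ← r1 + r2
  [ 1  1  1  0   0 ]
  [ 0  0  0  1  -3 ]
  [ 0  0  0  0   0 ]

-3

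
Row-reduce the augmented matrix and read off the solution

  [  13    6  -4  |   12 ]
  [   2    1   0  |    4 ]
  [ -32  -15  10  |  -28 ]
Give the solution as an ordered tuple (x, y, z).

Multiply r1 by 1/13.
  [   1  6/13  -4/13  |  12/13 ]
  [   2     1      0  |      4 ]
  [ -32   -15     10  |    -28 ]
Subtract 2 times r1 from r2.
  [   1  6/13  -4/13  |  12/13 ]
  [   0  1/13   8/13  |  28/13 ]
  [ -32   -15     10  |    -28 ]
Add 32 times r1 to r3.
  [ 1   6/13  -4/13  |  12/13 ]
  [ 0   1/13   8/13  |  28/13 ]
  [ 0  -3/13   2/13  |  20/13 ]
Multiply r2 by 13.
  [ 1   6/13  -4/13  |  12/13 ]
  [ 0      1      8  |     28 ]
  [ 0  -3/13   2/13  |  20/13 ]
Add 3/13 times r2 to r3.
  [ 1  6/13  -4/13  |  12/13 ]
  [ 0     1      8  |     28 ]
  [ 0     0      2  |      8 ]
Multiply r3 by 1/2.
  [ 1  6/13  -4/13  |  12/13 ]
  [ 0     1      8  |     28 ]
  [ 0     0      1  |      4 ]
Subtract 8 times r3 from r2.
  [ 1  6/13  -4/13  |  12/13 ]
  [ 0     1      0  |     -4 ]
  [ 0     0      1  |      4 ]
Add 4/13 times r3 to r1.
  [ 1  6/13  0  |  28/13 ]
  [ 0     1  0  |     -4 ]
  [ 0     0  1  |      4 ]
Subtract 6/13 times r2 from r1.
  [ 1  0  0  |   4 ]
  [ 0  1  0  |  -4 ]
  [ 0  0  1  |   4 ]
Reading off the last column: x = 4, y = -4, z = 4.

(4, -4, 4)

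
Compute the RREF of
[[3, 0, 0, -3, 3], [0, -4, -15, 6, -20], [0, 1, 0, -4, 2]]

[[1, 0, 0, -1, 1], [0, 1, 0, -4, 2], [0, 0, 1, 2/3, 4/5]]

R1 → 1/3·R1
  [ 1   0    0  -1    1 ]
  [ 0  -4  -15   6  -20 ]
  [ 0   1    0  -4    2 ]
R2 → -1/4·R2
  [ 1  0     0    -1  1 ]
  [ 0  1  15/4  -3/2  5 ]
  [ 0  1     0    -4  2 ]
R3 → R3 − R2
  [ 1  0      0    -1   1 ]
  [ 0  1   15/4  -3/2   5 ]
  [ 0  0  -15/4  -5/2  -3 ]
R3 → -4/15·R3
  [ 1  0     0    -1    1 ]
  [ 0  1  15/4  -3/2    5 ]
  [ 0  0     1   2/3  4/5 ]
R2 → R2 − 15/4·R3
  [ 1  0  0   -1    1 ]
  [ 0  1  0   -4    2 ]
  [ 0  0  1  2/3  4/5 ]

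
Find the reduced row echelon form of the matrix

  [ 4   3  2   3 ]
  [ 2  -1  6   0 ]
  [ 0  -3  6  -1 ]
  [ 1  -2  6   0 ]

[[1, 0, 2, 0], [0, 1, -2, 0], [0, 0, 0, 1], [0, 0, 0, 0]]

r1 := 1/4·r1
  [ 1  3/4  1/2  3/4 ]
  [ 2   -1    6    0 ]
  [ 0   -3    6   -1 ]
  [ 1   -2    6    0 ]
r2 := r2 − 2·r1
  [ 1   3/4  1/2   3/4 ]
  [ 0  -5/2    5  -3/2 ]
  [ 0    -3    6    -1 ]
  [ 1    -2    6     0 ]
r4 := r4 − r1
  [ 1    3/4   1/2   3/4 ]
  [ 0   -5/2     5  -3/2 ]
  [ 0     -3     6    -1 ]
  [ 0  -11/4  11/2  -3/4 ]
r2 := -2/5·r2
  [ 1    3/4   1/2   3/4 ]
  [ 0      1    -2   3/5 ]
  [ 0     -3     6    -1 ]
  [ 0  -11/4  11/2  -3/4 ]
r3 := r3 + 3·r2
  [ 1    3/4   1/2   3/4 ]
  [ 0      1    -2   3/5 ]
  [ 0      0     0   4/5 ]
  [ 0  -11/4  11/2  -3/4 ]
r4 := r4 + 11/4·r2
  [ 1  3/4  1/2   3/4 ]
  [ 0    1   -2   3/5 ]
  [ 0    0    0   4/5 ]
  [ 0    0    0  9/10 ]
r3 := 5/4·r3
  [ 1  3/4  1/2   3/4 ]
  [ 0    1   -2   3/5 ]
  [ 0    0    0     1 ]
  [ 0    0    0  9/10 ]
r4 := r4 − 9/10·r3
  [ 1  3/4  1/2  3/4 ]
  [ 0    1   -2  3/5 ]
  [ 0    0    0    1 ]
  [ 0    0    0    0 ]
r2 := r2 − 3/5·r3
  [ 1  3/4  1/2  3/4 ]
  [ 0    1   -2    0 ]
  [ 0    0    0    1 ]
  [ 0    0    0    0 ]
r1 := r1 − 3/4·r3
  [ 1  3/4  1/2  0 ]
  [ 0    1   -2  0 ]
  [ 0    0    0  1 ]
  [ 0    0    0  0 ]
r1 := r1 − 3/4·r2
  [ 1  0   2  0 ]
  [ 0  1  -2  0 ]
  [ 0  0   0  1 ]
  [ 0  0   0  0 ]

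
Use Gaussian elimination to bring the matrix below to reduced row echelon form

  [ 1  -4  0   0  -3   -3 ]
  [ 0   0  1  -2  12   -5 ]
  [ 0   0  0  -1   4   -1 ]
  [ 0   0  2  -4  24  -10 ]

r4 ← r4 − 2·r2
  [ 1  -4  0   0  -3  -3 ]
  [ 0   0  1  -2  12  -5 ]
  [ 0   0  0  -1   4  -1 ]
  [ 0   0  0   0   0   0 ]
r3 ← -1·r3
  [ 1  -4  0   0  -3  -3 ]
  [ 0   0  1  -2  12  -5 ]
  [ 0   0  0   1  -4   1 ]
  [ 0   0  0   0   0   0 ]
r2 ← r2 + 2·r3
  [ 1  -4  0  0  -3  -3 ]
  [ 0   0  1  0   4  -3 ]
  [ 0   0  0  1  -4   1 ]
  [ 0   0  0  0   0   0 ]

[[1, -4, 0, 0, -3, -3], [0, 0, 1, 0, 4, -3], [0, 0, 0, 1, -4, 1], [0, 0, 0, 0, 0, 0]]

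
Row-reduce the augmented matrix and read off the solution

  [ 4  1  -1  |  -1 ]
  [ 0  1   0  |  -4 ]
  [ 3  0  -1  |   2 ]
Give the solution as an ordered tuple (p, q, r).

(1, -4, 1)

ρ1 -> 1/4·ρ1
ρ3 -> ρ3 − 3·ρ1
ρ3 -> ρ3 + 3/4·ρ2
ρ3 -> -4·ρ3
ρ1 -> ρ1 + 1/4·ρ3
ρ1 -> ρ1 − 1/4·ρ2
Reading off the last column: p = 1, q = -4, r = 1.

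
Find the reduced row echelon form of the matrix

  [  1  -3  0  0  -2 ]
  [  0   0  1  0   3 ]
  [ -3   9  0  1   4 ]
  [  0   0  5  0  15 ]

[[1, -3, 0, 0, -2], [0, 0, 1, 0, 3], [0, 0, 0, 1, -2], [0, 0, 0, 0, 0]]

R3 ← R3 + 3·R1
R4 ← R4 − 5·R2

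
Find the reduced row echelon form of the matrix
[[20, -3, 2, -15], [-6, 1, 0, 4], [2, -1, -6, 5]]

R1 → 1/20·R1
  [  1  -3/20  1/10  -3/4 ]
  [ -6      1     0     4 ]
  [  2     -1    -6     5 ]
R2 → R2 + 6·R1
  [ 1  -3/20  1/10  -3/4 ]
  [ 0   1/10   3/5  -1/2 ]
  [ 2     -1    -6     5 ]
R3 → R3 − 2·R1
  [ 1  -3/20   1/10  -3/4 ]
  [ 0   1/10    3/5  -1/2 ]
  [ 0  -7/10  -31/5  13/2 ]
R2 → 10·R2
  [ 1  -3/20   1/10  -3/4 ]
  [ 0      1      6    -5 ]
  [ 0  -7/10  -31/5  13/2 ]
R3 → R3 + 7/10·R2
  [ 1  -3/20  1/10  -3/4 ]
  [ 0      1     6    -5 ]
  [ 0      0    -2     3 ]
R3 → -1/2·R3
  [ 1  -3/20  1/10  -3/4 ]
  [ 0      1     6    -5 ]
  [ 0      0     1  -3/2 ]
R2 → R2 − 6·R3
  [ 1  -3/20  1/10  -3/4 ]
  [ 0      1     0     4 ]
  [ 0      0     1  -3/2 ]
R1 → R1 − 1/10·R3
  [ 1  -3/20  0  -3/5 ]
  [ 0      1  0     4 ]
  [ 0      0  1  -3/2 ]
R1 → R1 + 3/20·R2
  [ 1  0  0     0 ]
  [ 0  1  0     4 ]
  [ 0  0  1  -3/2 ]

[[1, 0, 0, 0], [0, 1, 0, 4], [0, 0, 1, -3/2]]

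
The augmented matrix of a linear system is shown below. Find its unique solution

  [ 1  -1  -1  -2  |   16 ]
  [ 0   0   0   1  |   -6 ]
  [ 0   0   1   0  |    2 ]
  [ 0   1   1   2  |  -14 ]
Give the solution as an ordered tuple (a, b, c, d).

r2 <-> r4
  [ 1  -1  -1  -2  |   16 ]
  [ 0   1   1   2  |  -14 ]
  [ 0   0   1   0  |    2 ]
  [ 0   0   0   1  |   -6 ]
r2 ← r2 − 2·r4
  [ 1  -1  -1  -2  |  16 ]
  [ 0   1   1   0  |  -2 ]
  [ 0   0   1   0  |   2 ]
  [ 0   0   0   1  |  -6 ]
r1 ← r1 + 2·r4
  [ 1  -1  -1  0  |   4 ]
  [ 0   1   1  0  |  -2 ]
  [ 0   0   1  0  |   2 ]
  [ 0   0   0  1  |  -6 ]
r2 ← r2 − r3
  [ 1  -1  -1  0  |   4 ]
  [ 0   1   0  0  |  -4 ]
  [ 0   0   1  0  |   2 ]
  [ 0   0   0  1  |  -6 ]
r1 ← r1 + r3
  [ 1  -1  0  0  |   6 ]
  [ 0   1  0  0  |  -4 ]
  [ 0   0  1  0  |   2 ]
  [ 0   0  0  1  |  -6 ]
r1 ← r1 + r2
  [ 1  0  0  0  |   2 ]
  [ 0  1  0  0  |  -4 ]
  [ 0  0  1  0  |   2 ]
  [ 0  0  0  1  |  -6 ]
Reading off the last column: a = 2, b = -4, c = 2, d = -6.

(2, -4, 2, -6)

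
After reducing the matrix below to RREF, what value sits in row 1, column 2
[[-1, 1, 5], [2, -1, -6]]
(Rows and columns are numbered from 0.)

4

Multiply R1 by -1.
  [ 1  -1  -5 ]
  [ 2  -1  -6 ]
Subtract 2 times R1 from R2.
  [ 1  -1  -5 ]
  [ 0   1   4 ]
Add R2 to R1.
  [ 1  0  -1 ]
  [ 0  1   4 ]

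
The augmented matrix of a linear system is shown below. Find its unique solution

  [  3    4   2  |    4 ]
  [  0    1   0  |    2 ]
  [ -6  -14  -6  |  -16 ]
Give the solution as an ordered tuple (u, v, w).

(0, 2, -2)

R1 -> 1/3·R1
R3 -> R3 + 6·R1
R3 -> R3 + 6·R2
R3 -> -1/2·R3
R1 -> R1 − 2/3·R3
R1 -> R1 − 4/3·R2
Reading off the last column: u = 0, v = 2, w = -2.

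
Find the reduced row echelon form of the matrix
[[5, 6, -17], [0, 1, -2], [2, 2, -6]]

[[1, 0, -1], [0, 1, -2], [0, 0, 0]]

r1 ← 1/5·r1
  [ 1  6/5  -17/5 ]
  [ 0    1     -2 ]
  [ 2    2     -6 ]
r3 ← r3 − 2·r1
  [ 1   6/5  -17/5 ]
  [ 0     1     -2 ]
  [ 0  -2/5    4/5 ]
r3 ← r3 + 2/5·r2
  [ 1  6/5  -17/5 ]
  [ 0    1     -2 ]
  [ 0    0      0 ]
r1 ← r1 − 6/5·r2
  [ 1  0  -1 ]
  [ 0  1  -2 ]
  [ 0  0   0 ]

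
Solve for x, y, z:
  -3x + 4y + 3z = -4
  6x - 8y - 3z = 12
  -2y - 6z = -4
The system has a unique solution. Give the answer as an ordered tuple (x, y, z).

(0, -2, 4/3)

Form the augmented matrix and row-reduce:
  [ -3   4   3  |  -4 ]
  [  6  -8  -3  |  12 ]
  [  0  -2  -6  |  -4 ]
R1 := -1/3·R1
R2 := R2 − 6·R1
R2 <=> R3
R2 := -1/2·R2
R3 := 1/3·R3
R2 := R2 − 3·R3
R1 := R1 + R3
R1 := R1 + 4/3·R2
Reading off the last column: x = 0, y = -2, z = 4/3.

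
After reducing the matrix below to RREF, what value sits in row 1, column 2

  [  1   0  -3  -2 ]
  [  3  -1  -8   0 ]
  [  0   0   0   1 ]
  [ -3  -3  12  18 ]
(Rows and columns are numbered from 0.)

R2 → R2 − 3·R1
  [  1   0  -3  -2 ]
  [  0  -1   1   6 ]
  [  0   0   0   1 ]
  [ -3  -3  12  18 ]
R4 → R4 + 3·R1
  [ 1   0  -3  -2 ]
  [ 0  -1   1   6 ]
  [ 0   0   0   1 ]
  [ 0  -3   3  12 ]
R2 → -1·R2
  [ 1   0  -3  -2 ]
  [ 0   1  -1  -6 ]
  [ 0   0   0   1 ]
  [ 0  -3   3  12 ]
R4 → R4 + 3·R2
  [ 1  0  -3  -2 ]
  [ 0  1  -1  -6 ]
  [ 0  0   0   1 ]
  [ 0  0   0  -6 ]
R4 → R4 + 6·R3
  [ 1  0  -3  -2 ]
  [ 0  1  -1  -6 ]
  [ 0  0   0   1 ]
  [ 0  0   0   0 ]
R2 → R2 + 6·R3
  [ 1  0  -3  -2 ]
  [ 0  1  -1   0 ]
  [ 0  0   0   1 ]
  [ 0  0   0   0 ]
R1 → R1 + 2·R3
  [ 1  0  -3  0 ]
  [ 0  1  -1  0 ]
  [ 0  0   0  1 ]
  [ 0  0   0  0 ]

-1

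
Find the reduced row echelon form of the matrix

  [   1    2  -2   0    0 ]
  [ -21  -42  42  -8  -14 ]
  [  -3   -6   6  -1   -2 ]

Add 21 times r1 to r2.
  [  1   2  -2   0    0 ]
  [  0   0   0  -8  -14 ]
  [ -3  -6   6  -1   -2 ]
Add 3 times r1 to r3.
  [ 1  2  -2   0    0 ]
  [ 0  0   0  -8  -14 ]
  [ 0  0   0  -1   -2 ]
Multiply r2 by -1/8.
  [ 1  2  -2   0    0 ]
  [ 0  0   0   1  7/4 ]
  [ 0  0   0  -1   -2 ]
Add r2 to r3.
  [ 1  2  -2  0     0 ]
  [ 0  0   0  1   7/4 ]
  [ 0  0   0  0  -1/4 ]
Multiply r3 by -4.
  [ 1  2  -2  0    0 ]
  [ 0  0   0  1  7/4 ]
  [ 0  0   0  0    1 ]
Subtract 7/4 times r3 from r2.
  [ 1  2  -2  0  0 ]
  [ 0  0   0  1  0 ]
  [ 0  0   0  0  1 ]

[[1, 2, -2, 0, 0], [0, 0, 0, 1, 0], [0, 0, 0, 0, 1]]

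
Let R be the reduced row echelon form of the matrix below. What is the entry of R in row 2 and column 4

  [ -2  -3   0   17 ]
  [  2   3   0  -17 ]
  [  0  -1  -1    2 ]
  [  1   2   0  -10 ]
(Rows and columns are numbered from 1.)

r1 -> -1/2·r1
  [ 1  3/2   0  -17/2 ]
  [ 2    3   0    -17 ]
  [ 0   -1  -1      2 ]
  [ 1    2   0    -10 ]
r2 -> r2 − 2·r1
  [ 1  3/2   0  -17/2 ]
  [ 0    0   0      0 ]
  [ 0   -1  -1      2 ]
  [ 1    2   0    -10 ]
r4 -> r4 − r1
  [ 1  3/2   0  -17/2 ]
  [ 0    0   0      0 ]
  [ 0   -1  -1      2 ]
  [ 0  1/2   0   -3/2 ]
r2 ↔ r3
  [ 1  3/2   0  -17/2 ]
  [ 0   -1  -1      2 ]
  [ 0    0   0      0 ]
  [ 0  1/2   0   -3/2 ]
r2 -> -1·r2
  [ 1  3/2  0  -17/2 ]
  [ 0    1  1     -2 ]
  [ 0    0  0      0 ]
  [ 0  1/2  0   -3/2 ]
r4 -> r4 − 1/2·r2
  [ 1  3/2     0  -17/2 ]
  [ 0    1     1     -2 ]
  [ 0    0     0      0 ]
  [ 0    0  -1/2   -1/2 ]
r3 ↔ r4
  [ 1  3/2     0  -17/2 ]
  [ 0    1     1     -2 ]
  [ 0    0  -1/2   -1/2 ]
  [ 0    0     0      0 ]
r3 -> -2·r3
  [ 1  3/2  0  -17/2 ]
  [ 0    1  1     -2 ]
  [ 0    0  1      1 ]
  [ 0    0  0      0 ]
r2 -> r2 − r3
  [ 1  3/2  0  -17/2 ]
  [ 0    1  0     -3 ]
  [ 0    0  1      1 ]
  [ 0    0  0      0 ]
r1 -> r1 − 3/2·r2
  [ 1  0  0  -4 ]
  [ 0  1  0  -3 ]
  [ 0  0  1   1 ]
  [ 0  0  0   0 ]

-3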